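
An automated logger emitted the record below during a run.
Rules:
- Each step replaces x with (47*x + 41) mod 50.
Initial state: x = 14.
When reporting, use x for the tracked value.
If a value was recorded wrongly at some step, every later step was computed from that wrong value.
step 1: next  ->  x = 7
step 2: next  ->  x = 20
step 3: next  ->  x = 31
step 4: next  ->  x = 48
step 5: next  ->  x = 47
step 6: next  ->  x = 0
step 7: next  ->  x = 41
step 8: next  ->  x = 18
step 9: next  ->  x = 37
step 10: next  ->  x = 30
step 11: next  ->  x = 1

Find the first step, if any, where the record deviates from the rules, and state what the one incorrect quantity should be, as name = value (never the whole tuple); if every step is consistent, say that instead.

Step 1: x = (47*14 + 41) mod 50 = 49 — the record disagrees here.
The earliest wrong entry is at step 1: it should read x = 49.

step 1, x = 49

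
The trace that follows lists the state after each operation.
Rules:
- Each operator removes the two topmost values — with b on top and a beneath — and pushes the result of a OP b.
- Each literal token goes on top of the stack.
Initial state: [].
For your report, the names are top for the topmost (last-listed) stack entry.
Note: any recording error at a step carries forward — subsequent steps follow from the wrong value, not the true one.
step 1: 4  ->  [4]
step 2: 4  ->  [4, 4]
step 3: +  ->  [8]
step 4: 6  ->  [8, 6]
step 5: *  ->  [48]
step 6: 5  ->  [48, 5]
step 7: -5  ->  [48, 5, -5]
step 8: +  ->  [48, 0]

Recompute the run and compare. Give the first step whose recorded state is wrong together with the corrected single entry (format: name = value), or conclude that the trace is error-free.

1. push 4: top = 4 (checks out)
2. push 4: top = 4 (agrees with the trace)
3. 4 + 4 = 8 (checks out)
4. push 6: top = 6 (in agreement)
5. 8 * 6 = 48 (exactly as logged)
6. push 5: top = 5 (consistent with the trace)
7. push -5: top = -5 (in agreement)
8. 5 + -5 = 0 (checks out)
The whole run recomputes cleanly — no discrepancies.

no error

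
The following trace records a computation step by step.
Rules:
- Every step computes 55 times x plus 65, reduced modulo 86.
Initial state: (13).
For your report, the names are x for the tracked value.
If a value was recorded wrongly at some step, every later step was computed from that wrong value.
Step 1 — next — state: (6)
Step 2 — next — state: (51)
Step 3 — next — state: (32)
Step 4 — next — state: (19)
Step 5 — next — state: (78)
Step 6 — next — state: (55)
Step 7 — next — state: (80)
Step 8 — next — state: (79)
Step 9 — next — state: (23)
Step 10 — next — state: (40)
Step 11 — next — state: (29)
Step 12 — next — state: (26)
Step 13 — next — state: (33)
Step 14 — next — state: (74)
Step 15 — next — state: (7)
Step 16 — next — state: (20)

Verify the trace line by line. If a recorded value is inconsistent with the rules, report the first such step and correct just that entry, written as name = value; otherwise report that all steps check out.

step 9, x = 24

step 1: x = (55*13 + 65) mod 86 = 6 -> matches
step 2: x = (55*6 + 65) mod 86 = 51 -> exactly as logged
step 3: x = (55*51 + 65) mod 86 = 32 -> matches
step 4: x = (55*32 + 65) mod 86 = 19 -> no discrepancy
step 5: x = (55*19 + 65) mod 86 = 78 -> matches
step 6: x = (55*78 + 65) mod 86 = 55 -> in agreement
step 7: x = (55*55 + 65) mod 86 = 80 -> in agreement
step 8: x = (55*80 + 65) mod 86 = 79 -> exactly as logged
step 9: x = (55*79 + 65) mod 86 = 24 -> the entry is off here
Conclusion: step 9 carries the first error; the entry should be x = 24.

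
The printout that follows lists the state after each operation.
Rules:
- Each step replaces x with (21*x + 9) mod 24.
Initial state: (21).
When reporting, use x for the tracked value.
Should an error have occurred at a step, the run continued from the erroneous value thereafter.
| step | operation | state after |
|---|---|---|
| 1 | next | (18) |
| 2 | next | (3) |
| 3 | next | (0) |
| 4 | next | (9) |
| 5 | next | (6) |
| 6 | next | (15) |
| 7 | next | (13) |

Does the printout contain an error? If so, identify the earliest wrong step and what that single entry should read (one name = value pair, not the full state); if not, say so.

Recomputing the run from the initial state:
step 1: x = 18
step 2: x = 3
step 3: x = 0
step 4: x = 9
step 5: x = 6
step 6: x = 15
step 7: x = 12
The first disagreement with the printout is at step 7, where the value should be x = 12.

step 7, x = 12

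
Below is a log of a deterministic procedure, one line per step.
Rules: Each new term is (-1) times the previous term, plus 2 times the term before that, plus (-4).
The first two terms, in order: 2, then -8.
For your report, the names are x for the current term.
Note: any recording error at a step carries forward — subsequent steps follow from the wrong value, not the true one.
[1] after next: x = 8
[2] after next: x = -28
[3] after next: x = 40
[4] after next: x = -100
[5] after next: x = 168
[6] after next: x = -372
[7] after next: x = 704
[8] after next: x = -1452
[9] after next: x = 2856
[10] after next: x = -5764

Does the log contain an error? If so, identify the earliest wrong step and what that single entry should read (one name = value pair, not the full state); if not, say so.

step 5, x = 176

step 1: x = -1*(-8) + (2)*(2) + (-4) = 8 -> matches
step 2: x = -1*(8) + (2)*(-8) + (-4) = -28 -> no discrepancy
step 3: x = -1*(-28) + (2)*(8) + (-4) = 40 -> matches
step 4: x = -1*(40) + (2)*(-28) + (-4) = -100 -> consistent with the log
step 5: x = -1*(-100) + (2)*(40) + (-4) = 176 -> the entry is off here
First deviation found at step 5; the corrected entry is x = 176.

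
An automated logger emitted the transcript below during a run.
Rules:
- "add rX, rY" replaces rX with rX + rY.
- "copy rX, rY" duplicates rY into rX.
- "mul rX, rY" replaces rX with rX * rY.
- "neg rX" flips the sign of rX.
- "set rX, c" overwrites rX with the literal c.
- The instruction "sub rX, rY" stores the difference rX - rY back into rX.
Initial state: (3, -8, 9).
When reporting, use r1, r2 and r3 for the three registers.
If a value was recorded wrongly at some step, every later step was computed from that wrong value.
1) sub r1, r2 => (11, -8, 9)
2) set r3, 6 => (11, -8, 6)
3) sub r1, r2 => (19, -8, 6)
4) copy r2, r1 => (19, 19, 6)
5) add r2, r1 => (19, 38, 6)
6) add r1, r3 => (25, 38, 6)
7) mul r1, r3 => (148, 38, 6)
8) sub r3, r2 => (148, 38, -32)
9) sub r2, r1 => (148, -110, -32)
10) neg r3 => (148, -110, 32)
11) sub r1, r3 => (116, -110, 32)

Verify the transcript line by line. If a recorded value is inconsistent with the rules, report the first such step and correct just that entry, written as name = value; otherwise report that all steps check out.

Recomputing the run from the initial state:
step 1: r1 = 11, r2 = -8, r3 = 9
step 2: r1 = 11, r2 = -8, r3 = 6
step 3: r1 = 19, r2 = -8, r3 = 6
step 4: r1 = 19, r2 = 19, r3 = 6
step 5: r1 = 19, r2 = 38, r3 = 6
step 6: r1 = 25, r2 = 38, r3 = 6
step 7: r1 = 150, r2 = 38, r3 = 6
step 8: r1 = 150, r2 = 38, r3 = -32
step 9: r1 = 150, r2 = -112, r3 = -32
step 10: r1 = 150, r2 = -112, r3 = 32
step 11: r1 = 118, r2 = -112, r3 = 32
The first disagreement with the transcript is at step 7, where the value should be r1 = 150.

step 7, r1 = 150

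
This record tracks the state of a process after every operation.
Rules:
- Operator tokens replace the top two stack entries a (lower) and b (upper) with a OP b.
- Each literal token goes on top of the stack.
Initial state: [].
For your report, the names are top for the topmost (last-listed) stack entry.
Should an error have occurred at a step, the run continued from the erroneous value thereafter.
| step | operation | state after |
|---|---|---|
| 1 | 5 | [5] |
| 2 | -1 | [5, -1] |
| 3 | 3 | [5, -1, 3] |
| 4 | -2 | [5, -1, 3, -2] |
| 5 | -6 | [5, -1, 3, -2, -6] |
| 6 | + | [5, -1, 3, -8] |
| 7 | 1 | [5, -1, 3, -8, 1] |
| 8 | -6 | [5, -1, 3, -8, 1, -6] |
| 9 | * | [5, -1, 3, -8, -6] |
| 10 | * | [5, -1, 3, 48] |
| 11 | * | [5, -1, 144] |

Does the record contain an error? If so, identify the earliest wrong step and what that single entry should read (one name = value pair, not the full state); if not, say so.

no error

Recomputing the run from the initial state:
step 1: [5]
step 2: [5, -1]
step 3: [5, -1, 3]
step 4: [5, -1, 3, -2]
step 5: [5, -1, 3, -2, -6]
step 6: [5, -1, 3, -8]
step 7: [5, -1, 3, -8, 1]
step 8: [5, -1, 3, -8, 1, -6]
step 9: [5, -1, 3, -8, -6]
step 10: [5, -1, 3, 48]
step 11: [5, -1, 144]
This matches the record at every step.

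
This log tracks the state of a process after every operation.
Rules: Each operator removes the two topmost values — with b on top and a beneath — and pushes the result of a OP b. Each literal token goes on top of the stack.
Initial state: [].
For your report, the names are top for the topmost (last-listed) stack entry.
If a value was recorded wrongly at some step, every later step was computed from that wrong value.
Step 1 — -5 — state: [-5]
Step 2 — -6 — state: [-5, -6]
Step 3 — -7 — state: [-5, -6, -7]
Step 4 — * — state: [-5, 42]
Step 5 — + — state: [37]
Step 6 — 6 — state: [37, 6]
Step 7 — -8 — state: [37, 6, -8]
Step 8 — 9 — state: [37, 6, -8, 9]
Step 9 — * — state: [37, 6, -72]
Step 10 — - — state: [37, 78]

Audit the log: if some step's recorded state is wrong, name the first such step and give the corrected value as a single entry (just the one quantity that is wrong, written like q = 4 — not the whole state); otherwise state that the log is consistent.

no error

Step 1: push -5: top = -5 — agrees with the log.
Step 2: push -6: top = -6 — agrees with the log.
Step 3: push -7: top = -7 — no discrepancy.
Step 4: -6 * -7 = 42 — verified.
Step 5: -5 + 42 = 37 — same as recorded.
Step 6: push 6: top = 6 — confirmed correct.
Step 7: push -8: top = -8 — consistent with the log.
Step 8: push 9: top = 9 — same as recorded.
Step 9: -8 * 9 = -72 — agrees with the log.
Step 10: 6 - -72 = 78 — in agreement.
The whole run recomputes cleanly — no discrepancies.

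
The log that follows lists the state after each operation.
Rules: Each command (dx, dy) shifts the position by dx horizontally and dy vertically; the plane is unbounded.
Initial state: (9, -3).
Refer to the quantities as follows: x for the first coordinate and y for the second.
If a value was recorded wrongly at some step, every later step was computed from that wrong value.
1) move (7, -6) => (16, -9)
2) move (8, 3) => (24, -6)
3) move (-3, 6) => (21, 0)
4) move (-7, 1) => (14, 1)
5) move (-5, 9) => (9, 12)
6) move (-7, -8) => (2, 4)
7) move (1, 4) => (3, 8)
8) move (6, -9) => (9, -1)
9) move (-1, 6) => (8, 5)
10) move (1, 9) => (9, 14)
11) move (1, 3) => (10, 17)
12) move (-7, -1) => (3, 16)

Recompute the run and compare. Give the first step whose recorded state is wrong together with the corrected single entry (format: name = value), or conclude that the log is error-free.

Step 1: x = 9 + (7) = 16, y = -3 + (-6) = -9 — exactly as logged.
Step 2: x = 16 + (8) = 24, y = -9 + (3) = -6 — verified.
Step 3: x = 24 + (-3) = 21, y = -6 + (6) = 0 — exactly as logged.
Step 4: x = 21 + (-7) = 14, y = 0 + (1) = 1 — agrees with the log.
Step 5: x = 14 + (-5) = 9, y = 1 + (9) = 10 — this is not what the log shows.
The audit stops at step 5: the recorded entry is wrong and should be y = 10.

step 5, y = 10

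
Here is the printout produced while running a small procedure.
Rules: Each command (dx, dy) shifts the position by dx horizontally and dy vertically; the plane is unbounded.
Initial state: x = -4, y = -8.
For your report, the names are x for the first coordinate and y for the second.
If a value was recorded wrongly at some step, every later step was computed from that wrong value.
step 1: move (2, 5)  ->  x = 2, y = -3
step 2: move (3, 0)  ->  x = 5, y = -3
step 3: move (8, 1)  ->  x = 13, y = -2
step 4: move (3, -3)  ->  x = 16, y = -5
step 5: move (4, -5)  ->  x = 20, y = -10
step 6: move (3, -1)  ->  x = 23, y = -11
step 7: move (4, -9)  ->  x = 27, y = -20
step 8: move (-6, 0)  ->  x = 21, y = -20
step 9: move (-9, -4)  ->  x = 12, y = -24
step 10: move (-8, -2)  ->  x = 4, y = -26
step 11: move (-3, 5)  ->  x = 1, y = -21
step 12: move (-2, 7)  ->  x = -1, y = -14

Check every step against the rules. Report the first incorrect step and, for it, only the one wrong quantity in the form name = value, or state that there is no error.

step 1: x = -4 + (2) = -2, y = -8 + (5) = -3 -> a discrepancy with the printout
So the first discrepancy is step 1, where the right value is x = -2.

step 1, x = -2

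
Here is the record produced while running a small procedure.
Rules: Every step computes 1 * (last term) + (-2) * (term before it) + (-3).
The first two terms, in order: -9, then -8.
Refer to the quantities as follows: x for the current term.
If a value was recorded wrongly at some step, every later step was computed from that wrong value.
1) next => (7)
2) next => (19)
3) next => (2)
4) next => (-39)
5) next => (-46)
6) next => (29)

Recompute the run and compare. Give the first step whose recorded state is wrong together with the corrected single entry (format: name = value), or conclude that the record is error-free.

1. x = 1*(-8) + (-2)*(-9) + (-3) = 7 (no discrepancy)
2. x = 1*(7) + (-2)*(-8) + (-3) = 20 (the entry is off here)
First deviation found at step 2; the corrected entry is x = 20.

step 2, x = 20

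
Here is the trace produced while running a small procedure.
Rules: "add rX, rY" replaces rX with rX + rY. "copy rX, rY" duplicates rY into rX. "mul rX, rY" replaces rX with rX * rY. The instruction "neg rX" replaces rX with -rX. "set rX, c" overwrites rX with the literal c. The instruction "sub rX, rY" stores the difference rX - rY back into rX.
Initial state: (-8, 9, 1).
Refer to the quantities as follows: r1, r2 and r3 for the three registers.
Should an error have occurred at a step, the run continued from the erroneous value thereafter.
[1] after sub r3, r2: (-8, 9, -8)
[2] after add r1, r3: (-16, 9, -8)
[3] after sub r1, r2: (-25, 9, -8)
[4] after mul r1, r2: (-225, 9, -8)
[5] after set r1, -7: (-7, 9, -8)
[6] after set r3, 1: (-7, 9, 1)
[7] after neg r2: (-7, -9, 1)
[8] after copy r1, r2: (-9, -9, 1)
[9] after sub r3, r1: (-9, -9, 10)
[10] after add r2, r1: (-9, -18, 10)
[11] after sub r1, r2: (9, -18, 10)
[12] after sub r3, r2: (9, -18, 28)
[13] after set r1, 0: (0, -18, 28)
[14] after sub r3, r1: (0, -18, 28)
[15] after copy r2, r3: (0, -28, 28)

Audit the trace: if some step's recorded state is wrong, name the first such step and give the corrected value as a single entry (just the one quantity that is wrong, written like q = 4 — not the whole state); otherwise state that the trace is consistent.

step 15, r2 = 28

Recomputing the run from the initial state:
step 1: r1 = -8, r2 = 9, r3 = -8
step 2: r1 = -16, r2 = 9, r3 = -8
step 3: r1 = -25, r2 = 9, r3 = -8
step 4: r1 = -225, r2 = 9, r3 = -8
step 5: r1 = -7, r2 = 9, r3 = -8
step 6: r1 = -7, r2 = 9, r3 = 1
step 7: r1 = -7, r2 = -9, r3 = 1
step 8: r1 = -9, r2 = -9, r3 = 1
step 9: r1 = -9, r2 = -9, r3 = 10
step 10: r1 = -9, r2 = -18, r3 = 10
step 11: r1 = 9, r2 = -18, r3 = 10
step 12: r1 = 9, r2 = -18, r3 = 28
step 13: r1 = 0, r2 = -18, r3 = 28
step 14: r1 = 0, r2 = -18, r3 = 28
step 15: r1 = 0, r2 = 28, r3 = 28
The first disagreement with the trace is at step 15, where the value should be r2 = 28.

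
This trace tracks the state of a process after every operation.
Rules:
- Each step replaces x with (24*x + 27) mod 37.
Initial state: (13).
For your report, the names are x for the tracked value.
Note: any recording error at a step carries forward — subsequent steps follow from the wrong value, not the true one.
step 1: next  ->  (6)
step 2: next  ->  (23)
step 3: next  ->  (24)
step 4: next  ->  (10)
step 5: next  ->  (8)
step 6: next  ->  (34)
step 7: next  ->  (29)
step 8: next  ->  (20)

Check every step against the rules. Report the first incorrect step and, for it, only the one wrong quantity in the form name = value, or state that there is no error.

step 4, x = 11

Step 1: x = (24*13 + 27) mod 37 = 6 — verified.
Step 2: x = (24*6 + 27) mod 37 = 23 — same as recorded.
Step 3: x = (24*23 + 27) mod 37 = 24 — consistent with the trace.
Step 4: x = (24*24 + 27) mod 37 = 11 — the trace has a different value.
So the first discrepancy is step 4, where the right value is x = 11.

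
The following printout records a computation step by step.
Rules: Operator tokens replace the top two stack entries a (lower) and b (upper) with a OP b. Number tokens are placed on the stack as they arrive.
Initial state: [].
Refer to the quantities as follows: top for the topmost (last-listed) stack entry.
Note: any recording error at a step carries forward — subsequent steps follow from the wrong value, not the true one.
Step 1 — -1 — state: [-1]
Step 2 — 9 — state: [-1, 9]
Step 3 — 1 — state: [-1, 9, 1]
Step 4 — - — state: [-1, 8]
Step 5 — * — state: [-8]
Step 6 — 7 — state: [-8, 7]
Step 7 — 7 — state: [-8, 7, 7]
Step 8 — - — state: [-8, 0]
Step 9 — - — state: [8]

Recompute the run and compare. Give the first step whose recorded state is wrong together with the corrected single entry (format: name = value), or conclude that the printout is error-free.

step 1: push -1: top = -1 -> verified
step 2: push 9: top = 9 -> checks out
step 3: push 1: top = 1 -> confirmed correct
step 4: 9 - 1 = 8 -> matches
step 5: -1 * 8 = -8 -> exactly as logged
step 6: push 7: top = 7 -> matches
step 7: push 7: top = 7 -> consistent with the printout
step 8: 7 - 7 = 0 -> consistent with the printout
step 9: -8 - 0 = -8 -> the printout has a different value
That makes step 9 the first incorrect line — top = -8 is what it should show.

step 9, top = -8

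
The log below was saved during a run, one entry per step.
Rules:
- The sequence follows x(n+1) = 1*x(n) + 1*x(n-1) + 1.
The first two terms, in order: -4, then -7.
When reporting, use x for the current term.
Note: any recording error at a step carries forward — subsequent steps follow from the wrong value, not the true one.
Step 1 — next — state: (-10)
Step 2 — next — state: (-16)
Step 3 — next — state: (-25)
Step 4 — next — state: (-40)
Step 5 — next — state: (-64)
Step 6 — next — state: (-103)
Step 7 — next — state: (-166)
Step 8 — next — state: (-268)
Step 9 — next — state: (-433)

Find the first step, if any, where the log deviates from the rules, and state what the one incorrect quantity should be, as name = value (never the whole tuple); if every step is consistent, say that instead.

Recomputing the run from the initial state:
step 1: x = -10
step 2: x = -16
step 3: x = -25
step 4: x = -40
step 5: x = -64
step 6: x = -103
step 7: x = -166
step 8: x = -268
step 9: x = -433
This matches the log at every step.

no error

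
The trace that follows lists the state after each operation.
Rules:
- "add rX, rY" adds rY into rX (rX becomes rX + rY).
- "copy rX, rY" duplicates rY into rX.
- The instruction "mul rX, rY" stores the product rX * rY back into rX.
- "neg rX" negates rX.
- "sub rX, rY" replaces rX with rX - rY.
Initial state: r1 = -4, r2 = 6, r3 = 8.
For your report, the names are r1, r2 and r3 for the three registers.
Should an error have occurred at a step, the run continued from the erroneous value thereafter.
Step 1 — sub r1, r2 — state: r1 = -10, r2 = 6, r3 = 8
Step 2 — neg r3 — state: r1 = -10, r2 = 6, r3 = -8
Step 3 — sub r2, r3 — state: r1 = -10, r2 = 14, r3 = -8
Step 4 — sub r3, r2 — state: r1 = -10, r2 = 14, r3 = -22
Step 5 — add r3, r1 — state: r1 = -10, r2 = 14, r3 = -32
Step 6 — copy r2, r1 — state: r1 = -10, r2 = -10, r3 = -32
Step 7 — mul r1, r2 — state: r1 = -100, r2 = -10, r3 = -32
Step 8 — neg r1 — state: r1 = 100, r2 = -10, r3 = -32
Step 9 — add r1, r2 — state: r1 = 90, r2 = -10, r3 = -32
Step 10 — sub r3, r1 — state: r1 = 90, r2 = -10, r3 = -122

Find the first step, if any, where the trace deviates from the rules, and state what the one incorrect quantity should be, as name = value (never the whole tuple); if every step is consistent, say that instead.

Recomputing the run from the initial state:
step 1: r1 = -10, r2 = 6, r3 = 8
step 2: r1 = -10, r2 = 6, r3 = -8
step 3: r1 = -10, r2 = 14, r3 = -8
step 4: r1 = -10, r2 = 14, r3 = -22
step 5: r1 = -10, r2 = 14, r3 = -32
step 6: r1 = -10, r2 = -10, r3 = -32
step 7: r1 = 100, r2 = -10, r3 = -32
step 8: r1 = -100, r2 = -10, r3 = -32
step 9: r1 = -110, r2 = -10, r3 = -32
step 10: r1 = -110, r2 = -10, r3 = 78
The first disagreement with the trace is at step 7, where the value should be r1 = 100.

step 7, r1 = 100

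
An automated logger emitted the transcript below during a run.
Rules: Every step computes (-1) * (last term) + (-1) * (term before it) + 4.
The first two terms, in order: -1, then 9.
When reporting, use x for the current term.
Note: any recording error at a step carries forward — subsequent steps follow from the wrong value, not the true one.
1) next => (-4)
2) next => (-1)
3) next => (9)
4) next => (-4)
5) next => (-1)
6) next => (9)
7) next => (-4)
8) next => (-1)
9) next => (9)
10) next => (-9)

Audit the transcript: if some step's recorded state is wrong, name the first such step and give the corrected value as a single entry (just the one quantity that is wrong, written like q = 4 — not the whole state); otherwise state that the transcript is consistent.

step 10, x = -4

Recomputing the run from the initial state:
step 1: x = -4
step 2: x = -1
step 3: x = 9
step 4: x = -4
step 5: x = -1
step 6: x = 9
step 7: x = -4
step 8: x = -1
step 9: x = 9
step 10: x = -4
The first disagreement with the transcript is at step 10, where the value should be x = -4.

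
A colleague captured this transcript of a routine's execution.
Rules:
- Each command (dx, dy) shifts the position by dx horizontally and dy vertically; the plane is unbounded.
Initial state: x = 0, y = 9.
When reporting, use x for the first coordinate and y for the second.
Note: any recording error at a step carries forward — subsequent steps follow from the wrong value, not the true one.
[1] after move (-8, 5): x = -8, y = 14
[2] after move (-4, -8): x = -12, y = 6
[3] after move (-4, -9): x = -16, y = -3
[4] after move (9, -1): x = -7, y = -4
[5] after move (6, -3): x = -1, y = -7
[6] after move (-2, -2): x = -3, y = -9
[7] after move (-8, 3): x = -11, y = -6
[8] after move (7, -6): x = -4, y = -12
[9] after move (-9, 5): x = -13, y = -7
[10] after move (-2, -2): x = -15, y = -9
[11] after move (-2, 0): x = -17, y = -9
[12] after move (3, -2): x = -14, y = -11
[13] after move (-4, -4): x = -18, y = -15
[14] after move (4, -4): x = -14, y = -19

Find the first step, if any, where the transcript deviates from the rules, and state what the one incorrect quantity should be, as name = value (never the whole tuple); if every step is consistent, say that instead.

no error

Recomputing the run from the initial state:
step 1: x = -8, y = 14
step 2: x = -12, y = 6
step 3: x = -16, y = -3
step 4: x = -7, y = -4
step 5: x = -1, y = -7
step 6: x = -3, y = -9
step 7: x = -11, y = -6
step 8: x = -4, y = -12
step 9: x = -13, y = -7
step 10: x = -15, y = -9
step 11: x = -17, y = -9
step 12: x = -14, y = -11
step 13: x = -18, y = -15
step 14: x = -14, y = -19
This matches the transcript at every step.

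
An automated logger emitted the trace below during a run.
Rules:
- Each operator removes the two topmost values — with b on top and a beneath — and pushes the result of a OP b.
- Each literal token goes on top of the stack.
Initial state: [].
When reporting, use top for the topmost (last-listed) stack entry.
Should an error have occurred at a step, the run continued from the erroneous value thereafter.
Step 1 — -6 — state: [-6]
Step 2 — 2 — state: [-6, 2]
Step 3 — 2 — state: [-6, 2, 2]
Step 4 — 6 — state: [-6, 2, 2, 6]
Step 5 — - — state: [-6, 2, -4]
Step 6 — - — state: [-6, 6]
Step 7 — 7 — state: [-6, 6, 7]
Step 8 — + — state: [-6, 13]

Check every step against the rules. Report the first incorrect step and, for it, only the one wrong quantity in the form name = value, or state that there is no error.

no error

Recomputing the run from the initial state:
step 1: [-6]
step 2: [-6, 2]
step 3: [-6, 2, 2]
step 4: [-6, 2, 2, 6]
step 5: [-6, 2, -4]
step 6: [-6, 6]
step 7: [-6, 6, 7]
step 8: [-6, 13]
This matches the trace at every step.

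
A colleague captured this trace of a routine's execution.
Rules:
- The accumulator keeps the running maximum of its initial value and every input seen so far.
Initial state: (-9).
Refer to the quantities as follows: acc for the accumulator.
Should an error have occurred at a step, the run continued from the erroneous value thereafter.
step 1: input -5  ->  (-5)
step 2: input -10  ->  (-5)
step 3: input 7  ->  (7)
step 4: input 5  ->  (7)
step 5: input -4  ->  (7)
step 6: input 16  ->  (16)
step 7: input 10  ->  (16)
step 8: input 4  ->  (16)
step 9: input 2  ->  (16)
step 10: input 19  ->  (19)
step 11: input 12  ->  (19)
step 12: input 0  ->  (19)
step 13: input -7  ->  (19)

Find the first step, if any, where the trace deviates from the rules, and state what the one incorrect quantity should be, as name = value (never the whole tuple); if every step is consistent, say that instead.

no error

Recomputing the run from the initial state:
step 1: acc = -5
step 2: acc = -5
step 3: acc = 7
step 4: acc = 7
step 5: acc = 7
step 6: acc = 16
step 7: acc = 16
step 8: acc = 16
step 9: acc = 16
step 10: acc = 19
step 11: acc = 19
step 12: acc = 19
step 13: acc = 19
This matches the trace at every step.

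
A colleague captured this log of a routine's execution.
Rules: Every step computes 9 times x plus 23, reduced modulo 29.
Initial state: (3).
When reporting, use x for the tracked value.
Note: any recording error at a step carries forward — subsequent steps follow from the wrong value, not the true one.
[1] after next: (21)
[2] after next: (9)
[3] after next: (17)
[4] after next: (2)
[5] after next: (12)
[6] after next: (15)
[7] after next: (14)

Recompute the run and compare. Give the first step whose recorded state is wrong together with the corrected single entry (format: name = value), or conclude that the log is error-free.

Recomputing the run from the initial state:
step 1: x = 21
step 2: x = 9
step 3: x = 17
step 4: x = 2
step 5: x = 12
step 6: x = 15
step 7: x = 13
The first disagreement with the log is at step 7, where the value should be x = 13.

step 7, x = 13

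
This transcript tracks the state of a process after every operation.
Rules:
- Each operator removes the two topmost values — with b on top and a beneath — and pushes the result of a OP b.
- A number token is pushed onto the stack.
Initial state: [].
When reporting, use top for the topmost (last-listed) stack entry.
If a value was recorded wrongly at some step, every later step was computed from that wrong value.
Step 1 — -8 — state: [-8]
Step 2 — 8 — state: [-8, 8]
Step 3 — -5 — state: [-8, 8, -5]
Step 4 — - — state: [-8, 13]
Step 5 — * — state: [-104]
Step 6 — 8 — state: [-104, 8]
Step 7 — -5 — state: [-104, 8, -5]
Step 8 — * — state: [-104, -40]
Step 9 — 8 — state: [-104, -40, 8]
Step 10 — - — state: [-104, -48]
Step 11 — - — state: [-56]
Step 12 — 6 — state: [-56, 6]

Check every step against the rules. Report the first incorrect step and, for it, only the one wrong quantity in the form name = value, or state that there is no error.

Recomputing the run from the initial state:
step 1: [-8]
step 2: [-8, 8]
step 3: [-8, 8, -5]
step 4: [-8, 13]
step 5: [-104]
step 6: [-104, 8]
step 7: [-104, 8, -5]
step 8: [-104, -40]
step 9: [-104, -40, 8]
step 10: [-104, -48]
step 11: [-56]
step 12: [-56, 6]
This matches the transcript at every step.

no error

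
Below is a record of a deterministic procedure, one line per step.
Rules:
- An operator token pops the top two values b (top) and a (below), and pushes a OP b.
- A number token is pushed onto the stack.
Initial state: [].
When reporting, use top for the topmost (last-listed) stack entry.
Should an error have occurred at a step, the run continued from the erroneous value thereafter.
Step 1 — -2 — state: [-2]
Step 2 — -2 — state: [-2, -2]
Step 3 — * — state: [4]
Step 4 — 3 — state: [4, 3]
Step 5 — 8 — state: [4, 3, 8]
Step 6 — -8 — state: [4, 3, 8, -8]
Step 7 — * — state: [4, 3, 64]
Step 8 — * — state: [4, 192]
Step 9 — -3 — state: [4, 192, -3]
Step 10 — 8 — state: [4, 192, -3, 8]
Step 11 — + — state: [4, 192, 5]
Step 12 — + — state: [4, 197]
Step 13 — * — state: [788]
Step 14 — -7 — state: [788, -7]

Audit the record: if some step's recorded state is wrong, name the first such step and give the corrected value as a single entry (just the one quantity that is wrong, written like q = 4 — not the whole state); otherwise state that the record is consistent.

Recomputing the run from the initial state:
step 1: [-2]
step 2: [-2, -2]
step 3: [4]
step 4: [4, 3]
step 5: [4, 3, 8]
step 6: [4, 3, 8, -8]
step 7: [4, 3, -64]
step 8: [4, -192]
step 9: [4, -192, -3]
step 10: [4, -192, -3, 8]
step 11: [4, -192, 5]
step 12: [4, -187]
step 13: [-748]
step 14: [-748, -7]
The first disagreement with the record is at step 7, where the value should be top = -64.

step 7, top = -64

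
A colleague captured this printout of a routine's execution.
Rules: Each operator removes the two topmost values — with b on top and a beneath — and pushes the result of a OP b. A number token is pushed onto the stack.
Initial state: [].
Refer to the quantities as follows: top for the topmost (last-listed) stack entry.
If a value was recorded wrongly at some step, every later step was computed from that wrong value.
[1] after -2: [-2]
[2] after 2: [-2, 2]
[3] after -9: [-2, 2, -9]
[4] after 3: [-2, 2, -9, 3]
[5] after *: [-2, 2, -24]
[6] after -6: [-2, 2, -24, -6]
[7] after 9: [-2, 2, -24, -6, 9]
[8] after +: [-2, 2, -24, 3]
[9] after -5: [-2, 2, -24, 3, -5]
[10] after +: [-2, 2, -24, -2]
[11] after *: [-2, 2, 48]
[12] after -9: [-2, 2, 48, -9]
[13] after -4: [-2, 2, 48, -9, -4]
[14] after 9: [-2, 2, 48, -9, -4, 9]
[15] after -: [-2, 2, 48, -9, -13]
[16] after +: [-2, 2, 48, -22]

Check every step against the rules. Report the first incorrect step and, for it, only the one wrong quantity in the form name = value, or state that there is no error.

step 5, top = -27

Step 1: push -2: top = -2 — in agreement.
Step 2: push 2: top = 2 — no discrepancy.
Step 3: push -9: top = -9 — same as recorded.
Step 4: push 3: top = 3 — in agreement.
Step 5: -9 * 3 = -27 — the entry is off here.
First deviation found at step 5; the corrected entry is top = -27.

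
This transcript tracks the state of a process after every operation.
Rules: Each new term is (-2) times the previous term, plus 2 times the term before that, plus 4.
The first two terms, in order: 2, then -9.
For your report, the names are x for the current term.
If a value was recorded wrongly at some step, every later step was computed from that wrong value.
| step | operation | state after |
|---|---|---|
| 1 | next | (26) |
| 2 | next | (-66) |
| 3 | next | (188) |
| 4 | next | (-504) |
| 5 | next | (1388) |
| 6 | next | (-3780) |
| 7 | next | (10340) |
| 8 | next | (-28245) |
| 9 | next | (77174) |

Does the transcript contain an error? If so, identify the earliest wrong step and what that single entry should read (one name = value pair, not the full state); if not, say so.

Step 1: x = -2*(-9) + (2)*(2) + (4) = 26 — confirmed correct.
Step 2: x = -2*(26) + (2)*(-9) + (4) = -66 — checks out.
Step 3: x = -2*(-66) + (2)*(26) + (4) = 188 — verified.
Step 4: x = -2*(188) + (2)*(-66) + (4) = -504 — in agreement.
Step 5: x = -2*(-504) + (2)*(188) + (4) = 1388 — consistent with the transcript.
Step 6: x = -2*(1388) + (2)*(-504) + (4) = -3780 — no discrepancy.
Step 7: x = -2*(-3780) + (2)*(1388) + (4) = 10340 — checks out.
Step 8: x = -2*(10340) + (2)*(-3780) + (4) = -28236 — this is not what the transcript shows.
So the first discrepancy is step 8, where the right value is x = -28236.

step 8, x = -28236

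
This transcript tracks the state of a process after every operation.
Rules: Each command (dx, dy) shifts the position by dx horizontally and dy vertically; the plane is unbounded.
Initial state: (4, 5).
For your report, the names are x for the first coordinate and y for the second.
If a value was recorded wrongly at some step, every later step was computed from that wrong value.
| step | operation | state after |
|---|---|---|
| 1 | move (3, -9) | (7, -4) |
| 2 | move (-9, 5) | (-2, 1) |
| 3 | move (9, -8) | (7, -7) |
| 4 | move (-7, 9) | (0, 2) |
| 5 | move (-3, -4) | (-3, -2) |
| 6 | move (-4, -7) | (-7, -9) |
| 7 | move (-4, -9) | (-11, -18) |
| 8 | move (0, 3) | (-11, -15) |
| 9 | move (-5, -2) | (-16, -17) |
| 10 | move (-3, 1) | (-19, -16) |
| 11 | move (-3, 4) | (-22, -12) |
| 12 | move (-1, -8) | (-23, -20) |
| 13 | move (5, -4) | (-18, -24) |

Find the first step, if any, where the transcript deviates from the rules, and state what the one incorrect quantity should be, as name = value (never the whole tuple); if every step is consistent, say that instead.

Recomputing the run from the initial state:
step 1: x = 7, y = -4
step 2: x = -2, y = 1
step 3: x = 7, y = -7
step 4: x = 0, y = 2
step 5: x = -3, y = -2
step 6: x = -7, y = -9
step 7: x = -11, y = -18
step 8: x = -11, y = -15
step 9: x = -16, y = -17
step 10: x = -19, y = -16
step 11: x = -22, y = -12
step 12: x = -23, y = -20
step 13: x = -18, y = -24
This matches the transcript at every step.

no error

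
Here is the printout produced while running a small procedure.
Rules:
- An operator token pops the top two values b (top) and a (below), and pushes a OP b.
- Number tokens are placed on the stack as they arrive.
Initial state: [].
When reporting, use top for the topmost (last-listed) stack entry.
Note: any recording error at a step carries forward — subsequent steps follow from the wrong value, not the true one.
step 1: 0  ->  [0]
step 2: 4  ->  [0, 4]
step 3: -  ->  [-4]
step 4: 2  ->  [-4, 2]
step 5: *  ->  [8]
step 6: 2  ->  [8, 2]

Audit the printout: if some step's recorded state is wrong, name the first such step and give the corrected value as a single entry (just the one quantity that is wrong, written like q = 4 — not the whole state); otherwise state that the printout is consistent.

step 5, top = -8

Recomputing the run from the initial state:
step 1: [0]
step 2: [0, 4]
step 3: [-4]
step 4: [-4, 2]
step 5: [-8]
step 6: [-8, 2]
The first disagreement with the printout is at step 5, where the value should be top = -8.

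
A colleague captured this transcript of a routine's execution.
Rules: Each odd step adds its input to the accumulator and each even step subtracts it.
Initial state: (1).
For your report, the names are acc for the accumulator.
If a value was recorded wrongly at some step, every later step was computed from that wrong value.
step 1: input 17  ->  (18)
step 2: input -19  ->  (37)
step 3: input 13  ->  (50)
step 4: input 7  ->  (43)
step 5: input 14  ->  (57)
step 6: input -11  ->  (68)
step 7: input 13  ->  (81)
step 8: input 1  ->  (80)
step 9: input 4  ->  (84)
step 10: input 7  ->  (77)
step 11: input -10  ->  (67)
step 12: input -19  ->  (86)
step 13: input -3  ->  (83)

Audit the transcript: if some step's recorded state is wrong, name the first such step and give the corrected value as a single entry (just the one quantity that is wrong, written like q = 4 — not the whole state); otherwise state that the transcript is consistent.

no error

Recomputing the run from the initial state:
step 1: acc = 18
step 2: acc = 37
step 3: acc = 50
step 4: acc = 43
step 5: acc = 57
step 6: acc = 68
step 7: acc = 81
step 8: acc = 80
step 9: acc = 84
step 10: acc = 77
step 11: acc = 67
step 12: acc = 86
step 13: acc = 83
This matches the transcript at every step.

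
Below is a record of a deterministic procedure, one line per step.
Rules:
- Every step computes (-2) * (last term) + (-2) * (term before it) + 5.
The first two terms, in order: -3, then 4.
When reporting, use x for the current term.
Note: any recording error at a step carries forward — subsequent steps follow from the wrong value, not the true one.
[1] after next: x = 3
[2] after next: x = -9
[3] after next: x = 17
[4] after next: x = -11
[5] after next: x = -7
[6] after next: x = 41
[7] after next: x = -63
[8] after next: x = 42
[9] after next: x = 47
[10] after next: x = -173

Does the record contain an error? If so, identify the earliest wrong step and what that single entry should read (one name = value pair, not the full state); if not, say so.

1. x = -2*(4) + (-2)*(-3) + (5) = 3 (exactly as logged)
2. x = -2*(3) + (-2)*(4) + (5) = -9 (in agreement)
3. x = -2*(-9) + (-2)*(3) + (5) = 17 (same as recorded)
4. x = -2*(17) + (-2)*(-9) + (5) = -11 (verified)
5. x = -2*(-11) + (-2)*(17) + (5) = -7 (consistent with the record)
6. x = -2*(-7) + (-2)*(-11) + (5) = 41 (verified)
7. x = -2*(41) + (-2)*(-7) + (5) = -63 (confirmed correct)
8. x = -2*(-63) + (-2)*(41) + (5) = 49 (this is not what the record shows)
The earliest wrong entry is at step 8: it should read x = 49.

step 8, x = 49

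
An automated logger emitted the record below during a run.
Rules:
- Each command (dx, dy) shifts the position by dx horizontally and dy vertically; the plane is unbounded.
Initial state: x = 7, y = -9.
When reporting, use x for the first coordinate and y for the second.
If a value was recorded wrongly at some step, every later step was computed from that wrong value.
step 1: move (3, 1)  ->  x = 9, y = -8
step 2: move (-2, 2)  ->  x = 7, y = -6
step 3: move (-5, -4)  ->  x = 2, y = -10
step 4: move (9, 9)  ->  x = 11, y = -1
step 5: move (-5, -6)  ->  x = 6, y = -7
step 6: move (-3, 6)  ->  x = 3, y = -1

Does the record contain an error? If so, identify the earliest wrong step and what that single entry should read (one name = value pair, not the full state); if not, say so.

step 1, x = 10

Recomputing the run from the initial state:
step 1: x = 10, y = -8
step 2: x = 8, y = -6
step 3: x = 3, y = -10
step 4: x = 12, y = -1
step 5: x = 7, y = -7
step 6: x = 4, y = -1
The first disagreement with the record is at step 1, where the value should be x = 10.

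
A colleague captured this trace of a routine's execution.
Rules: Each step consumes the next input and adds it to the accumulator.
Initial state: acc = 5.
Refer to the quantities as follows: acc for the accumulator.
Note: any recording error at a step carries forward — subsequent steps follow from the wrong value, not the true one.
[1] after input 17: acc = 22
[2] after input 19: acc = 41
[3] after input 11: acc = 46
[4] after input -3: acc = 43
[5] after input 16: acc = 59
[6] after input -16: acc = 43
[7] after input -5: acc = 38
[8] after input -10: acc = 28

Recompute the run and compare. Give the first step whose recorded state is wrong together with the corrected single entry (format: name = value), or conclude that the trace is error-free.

1. acc = 5 + 17 = 22 (agrees with the trace)
2. acc = 22 + 19 = 41 (verified)
3. acc = 41 + 11 = 52 (the trace disagrees here)
Conclusion: step 3 carries the first error; the entry should be acc = 52.

step 3, acc = 52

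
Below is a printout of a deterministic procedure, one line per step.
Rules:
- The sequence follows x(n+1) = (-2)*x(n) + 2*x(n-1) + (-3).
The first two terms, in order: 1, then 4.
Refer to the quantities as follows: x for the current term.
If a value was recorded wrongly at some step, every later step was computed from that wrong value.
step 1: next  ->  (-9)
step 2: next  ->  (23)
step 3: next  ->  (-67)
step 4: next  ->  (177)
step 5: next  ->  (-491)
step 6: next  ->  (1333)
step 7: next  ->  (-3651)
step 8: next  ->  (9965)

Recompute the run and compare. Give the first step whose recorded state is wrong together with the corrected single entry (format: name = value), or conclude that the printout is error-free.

no error

Step 1: x = -2*(4) + (2)*(1) + (-3) = -9 — confirmed correct.
Step 2: x = -2*(-9) + (2)*(4) + (-3) = 23 — no discrepancy.
Step 3: x = -2*(23) + (2)*(-9) + (-3) = -67 — verified.
Step 4: x = -2*(-67) + (2)*(23) + (-3) = 177 — verified.
Step 5: x = -2*(177) + (2)*(-67) + (-3) = -491 — confirmed correct.
Step 6: x = -2*(-491) + (2)*(177) + (-3) = 1333 — exactly as logged.
Step 7: x = -2*(1333) + (2)*(-491) + (-3) = -3651 — confirmed correct.
Step 8: x = -2*(-3651) + (2)*(1333) + (-3) = 9965 — same as recorded.
Nothing is out of place; the run is error-free.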